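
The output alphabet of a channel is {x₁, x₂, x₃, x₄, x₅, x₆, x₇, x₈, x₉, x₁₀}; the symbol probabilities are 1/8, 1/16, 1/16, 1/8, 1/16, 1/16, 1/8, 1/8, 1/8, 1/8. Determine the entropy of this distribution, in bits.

3.25 bits

Each probability is a power of 1/2, so log₂(1/p) is an integer.
H = Σ p·log₂(1/p) = 1/8·3 + 1/16·4 + 1/16·4 + 1/8·3 + 1/16·4 + 1/16·4 + 1/8·3 + 1/8·3 + 1/8·3 + 1/8·3 = 3.25 bits.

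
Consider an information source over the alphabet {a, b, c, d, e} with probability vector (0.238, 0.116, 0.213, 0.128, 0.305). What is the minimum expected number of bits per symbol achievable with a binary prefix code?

2.244 bits/symbol

Repeatedly combine the two least-probable nodes; the expected code length is the sum of the merged weights.
merge 29/250 + 16/125 → 61/250
merge 213/1000 + 119/500 → 451/1000
merge 61/250 + 61/200 → 549/1000
merge 451/1000 + 549/1000 → 1
L = 61/250 + 451/1000 + 549/1000 + 1 = 561/250 = 2.244 bits/symbol.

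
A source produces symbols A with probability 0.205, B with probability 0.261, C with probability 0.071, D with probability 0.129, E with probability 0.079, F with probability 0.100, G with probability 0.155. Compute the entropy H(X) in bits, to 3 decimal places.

H = −Σ pᵢ log₂ pᵢ.
−0.205·log₂(0.205) = 0.4687
−0.261·log₂(0.261) = 0.5058
−0.071·log₂(0.071) = 0.2709
−0.129·log₂(0.129) = 0.3811
−0.079·log₂(0.079) = 0.2893
−0.100·log₂(0.100) = 0.3322
−0.155·log₂(0.155) = 0.4169
Sum ≈ 2.6649 → 2.665 bits.

2.665 bits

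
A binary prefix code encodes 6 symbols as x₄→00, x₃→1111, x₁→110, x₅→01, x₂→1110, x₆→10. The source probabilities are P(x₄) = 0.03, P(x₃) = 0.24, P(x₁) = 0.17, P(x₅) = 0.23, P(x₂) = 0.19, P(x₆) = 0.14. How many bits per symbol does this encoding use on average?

3.03 bits/symbol

L̄ = Σ pᵢ·ℓᵢ = 0.03·2 + 0.24·4 + 0.17·3 + 0.23·2 + 0.19·4 + 0.14·2 = 3.03 bits/symbol.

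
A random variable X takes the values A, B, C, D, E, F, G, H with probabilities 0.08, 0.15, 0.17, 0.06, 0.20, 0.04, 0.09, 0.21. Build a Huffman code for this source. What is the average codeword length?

Repeatedly combine the two least-probable nodes; the expected code length is the sum of the merged weights.
merge 1/25 + 3/50 → 1/10
merge 2/25 + 9/100 → 17/100
merge 1/10 + 3/20 → 1/4
merge 17/100 + 17/100 → 17/50
merge 1/5 + 21/100 → 41/100
merge 1/4 + 17/50 → 59/100
merge 41/100 + 59/100 → 1
L = 1/10 + 17/100 + 1/4 + 17/50 + 41/100 + 59/100 + 1 = 143/50 = 2.86 bits/symbol.

2.86 bits/symbol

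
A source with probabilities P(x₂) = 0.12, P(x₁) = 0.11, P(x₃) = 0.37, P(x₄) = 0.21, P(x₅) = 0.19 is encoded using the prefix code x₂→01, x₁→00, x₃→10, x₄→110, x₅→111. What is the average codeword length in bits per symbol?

L̄ = Σ pᵢ·ℓᵢ = 0.12·2 + 0.11·2 + 0.37·2 + 0.21·3 + 0.19·3 = 2.4 bits/symbol.

2.4 bits/symbol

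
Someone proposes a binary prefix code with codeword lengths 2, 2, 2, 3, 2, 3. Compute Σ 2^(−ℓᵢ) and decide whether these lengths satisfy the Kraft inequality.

1.25; no

With common denominator 2^3 = 8: Σ 2^(−ℓᵢ) = 2/8 + 2/8 + 2/8 + 1/8 + 2/8 + 1/8 = 10/8 = 1.25.
Kraft's inequality requires Σ ≤ 1; here Σ = 1.25 > 1, so no such prefix code exists.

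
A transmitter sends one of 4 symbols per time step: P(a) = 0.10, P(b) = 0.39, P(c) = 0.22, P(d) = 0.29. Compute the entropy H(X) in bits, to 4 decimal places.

H = −Σ pᵢ log₂ pᵢ.
−0.10·log₂(0.10) = 0.3322
−0.39·log₂(0.39) = 0.5298
−0.22·log₂(0.22) = 0.4806
−0.29·log₂(0.29) = 0.5179
Sum ≈ 1.8605 → 1.8605 bits.

1.8605 bits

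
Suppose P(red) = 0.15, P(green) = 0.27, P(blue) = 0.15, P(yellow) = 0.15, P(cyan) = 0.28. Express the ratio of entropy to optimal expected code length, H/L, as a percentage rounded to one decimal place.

Entropy H = −Σ p log₂ p ≈ 2.2559 bits.
Huffman merges: 3/20+3/20→3/10; 3/20+27/100→21/50; 7/25+3/10→29/50; 21/50+29/50→1. L = 23/10 ≈ 2.3000.
Efficiency = H/L = 2.2559/2.3000 = 98.1%.

98.1%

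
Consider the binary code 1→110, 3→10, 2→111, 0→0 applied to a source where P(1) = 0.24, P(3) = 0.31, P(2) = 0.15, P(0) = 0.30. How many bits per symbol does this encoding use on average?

2.09 bits/symbol

L̄ = Σ pᵢ·ℓᵢ = 0.24·3 + 0.31·2 + 0.15·3 + 0.30·1 = 2.09 bits/symbol.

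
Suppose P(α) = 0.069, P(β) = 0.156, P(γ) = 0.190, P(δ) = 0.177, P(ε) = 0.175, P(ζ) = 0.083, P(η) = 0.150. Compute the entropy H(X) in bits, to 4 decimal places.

H = −Σ pᵢ log₂ pᵢ.
−0.069·log₂(0.069) = 0.2662
−0.156·log₂(0.156) = 0.4181
−0.190·log₂(0.190) = 0.4552
−0.177·log₂(0.177) = 0.4422
−0.175·log₂(0.175) = 0.4401
−0.083·log₂(0.083) = 0.2980
−0.150·log₂(0.150) = 0.4105
Sum ≈ 2.7303 → 2.7303 bits.

2.7303 bits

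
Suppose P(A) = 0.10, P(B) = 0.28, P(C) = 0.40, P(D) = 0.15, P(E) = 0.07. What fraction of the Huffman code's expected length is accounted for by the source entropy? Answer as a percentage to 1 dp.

98.3%

Entropy H = −Σ p log₂ p ≈ 2.0543 bits.
Huffman merges: 7/100+1/10→17/100; 3/20+17/100→8/25; 7/25+8/25→3/5; 2/5+3/5→1. L = 209/100 ≈ 2.0900.
Efficiency = H/L = 2.0543/2.0900 = 98.3%.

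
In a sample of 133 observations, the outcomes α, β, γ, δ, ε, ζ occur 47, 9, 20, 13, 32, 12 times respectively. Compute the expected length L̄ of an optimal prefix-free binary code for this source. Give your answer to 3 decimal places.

2.406 bits/symbol

Probabilities are the counts divided by 133.
Repeatedly combine the two least-probable nodes; the expected code length is the sum of the merged weights.
merge 9/133 + 12/133 → 3/19
merge 13/133 + 20/133 → 33/133
merge 3/19 + 32/133 → 53/133
merge 33/133 + 47/133 → 80/133
merge 53/133 + 80/133 → 1
L = 3/19 + 33/133 + 53/133 + 80/133 + 1 = 320/133 ≈ 2.406 bits/symbol.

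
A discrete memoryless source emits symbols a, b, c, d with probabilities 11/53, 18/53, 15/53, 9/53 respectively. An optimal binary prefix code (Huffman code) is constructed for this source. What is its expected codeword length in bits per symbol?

2 bits/symbol

Repeatedly combine the two least-probable nodes; the expected code length is the sum of the merged weights.
merge 9/53 + 11/53 → 20/53
merge 15/53 + 18/53 → 33/53
merge 20/53 + 33/53 → 1
L = 20/53 + 33/53 + 1 = 2 bits/symbol.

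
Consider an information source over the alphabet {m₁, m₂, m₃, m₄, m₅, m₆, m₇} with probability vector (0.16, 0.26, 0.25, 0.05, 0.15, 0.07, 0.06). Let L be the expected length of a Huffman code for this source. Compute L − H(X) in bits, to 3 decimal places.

0.033 bits

Entropy H = −Σ p log₂ p ≈ 2.5670 bits.
Huffman merges: 1/20+3/50→11/100; 7/100+11/100→9/50; 3/20+4/25→31/100; 9/50+1/4→43/100; 13/50+31/100→57/100; 43/100+57/100→1. L = 13/5 ≈ 2.6000.
L − H = 2.6000 − 2.5670 = 0.033 bits.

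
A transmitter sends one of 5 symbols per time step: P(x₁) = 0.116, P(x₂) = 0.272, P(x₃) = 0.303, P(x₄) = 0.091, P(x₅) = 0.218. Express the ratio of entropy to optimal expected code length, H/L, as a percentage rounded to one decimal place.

Entropy H = −Σ p log₂ p ≈ 2.1871 bits.
Huffman merges: 91/1000+29/250→207/1000; 207/1000+109/500→17/40; 34/125+303/1000→23/40; 17/40+23/40→1. L = 2207/1000 ≈ 2.2070.
Efficiency = H/L = 2.1871/2.2070 = 99.1%.

99.1%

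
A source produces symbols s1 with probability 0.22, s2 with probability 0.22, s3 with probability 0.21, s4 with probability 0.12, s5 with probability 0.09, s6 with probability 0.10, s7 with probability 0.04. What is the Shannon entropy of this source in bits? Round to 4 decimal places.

2.6316 bits

H = −Σ pᵢ log₂ pᵢ.
−0.22·log₂(0.22) = 0.4806
−0.22·log₂(0.22) = 0.4806
−0.21·log₂(0.21) = 0.4728
−0.12·log₂(0.12) = 0.3671
−0.09·log₂(0.09) = 0.3127
−0.10·log₂(0.10) = 0.3322
−0.04·log₂(0.04) = 0.1858
Sum ≈ 2.6316 → 2.6316 bits.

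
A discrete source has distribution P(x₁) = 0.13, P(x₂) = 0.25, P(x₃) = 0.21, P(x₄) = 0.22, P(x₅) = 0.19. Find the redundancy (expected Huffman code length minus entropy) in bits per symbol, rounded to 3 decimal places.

0.029 bits

Entropy H = −Σ p log₂ p ≈ 2.2913 bits.
Huffman merges: 13/100+19/100→8/25; 21/100+11/50→43/100; 1/4+8/25→57/100; 43/100+57/100→1. L = 58/25 ≈ 2.3200.
L − H = 2.3200 − 2.2913 = 0.029 bits.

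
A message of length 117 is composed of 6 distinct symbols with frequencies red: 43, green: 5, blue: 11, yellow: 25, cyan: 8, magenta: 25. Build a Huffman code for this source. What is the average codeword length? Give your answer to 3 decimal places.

2.316 bits/symbol

Probabilities are the counts divided by 117.
Repeatedly combine the two least-probable nodes; the expected code length is the sum of the merged weights.
merge 5/117 + 8/117 → 1/9
merge 11/117 + 1/9 → 8/39
merge 8/39 + 25/117 → 49/117
merge 25/117 + 43/117 → 68/117
merge 49/117 + 68/117 → 1
L = 1/9 + 8/39 + 49/117 + 68/117 + 1 = 271/117 ≈ 2.316 bits/symbol.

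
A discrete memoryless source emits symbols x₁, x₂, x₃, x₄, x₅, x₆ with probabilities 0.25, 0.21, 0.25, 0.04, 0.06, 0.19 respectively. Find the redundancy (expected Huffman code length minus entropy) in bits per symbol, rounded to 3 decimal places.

Entropy H = −Σ p log₂ p ≈ 2.3573 bits.
Huffman merges: 1/25+3/50→1/10; 1/10+19/100→29/100; 21/100+1/4→23/50; 1/4+29/100→27/50; 23/50+27/50→1. L = 239/100 ≈ 2.3900.
L − H = 2.3900 − 2.3573 = 0.033 bits.

0.033 bits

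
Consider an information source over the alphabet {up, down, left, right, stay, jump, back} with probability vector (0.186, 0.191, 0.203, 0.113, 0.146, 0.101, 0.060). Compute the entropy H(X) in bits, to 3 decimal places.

2.713 bits

H = −Σ pᵢ log₂ pᵢ.
−0.186·log₂(0.186) = 0.4514
−0.191·log₂(0.191) = 0.4562
−0.203·log₂(0.203) = 0.4670
−0.113·log₂(0.113) = 0.3555
−0.146·log₂(0.146) = 0.4053
−0.101·log₂(0.101) = 0.3341
−0.060·log₂(0.060) = 0.2435
Sum ≈ 2.7129 → 2.713 bits.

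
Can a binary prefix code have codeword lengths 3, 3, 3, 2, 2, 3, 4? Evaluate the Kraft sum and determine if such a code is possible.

1.0625; no

With common denominator 2^4 = 16: Σ 2^(−ℓᵢ) = 2/16 + 2/16 + 2/16 + 4/16 + 4/16 + 2/16 + 1/16 = 17/16 = 1.0625.
Kraft's inequality requires Σ ≤ 1; here Σ = 1.0625 > 1, so no such prefix code exists.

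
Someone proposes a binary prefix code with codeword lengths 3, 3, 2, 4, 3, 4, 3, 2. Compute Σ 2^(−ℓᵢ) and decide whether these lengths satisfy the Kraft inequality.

1.125; no

With common denominator 2^4 = 16: Σ 2^(−ℓᵢ) = 2/16 + 2/16 + 4/16 + 1/16 + 2/16 + 1/16 + 2/16 + 4/16 = 18/16 = 1.125.
Kraft's inequality requires Σ ≤ 1; here Σ = 1.125 > 1, so no such prefix code exists.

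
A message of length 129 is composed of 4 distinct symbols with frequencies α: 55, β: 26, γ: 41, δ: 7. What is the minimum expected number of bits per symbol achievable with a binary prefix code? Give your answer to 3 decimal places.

Probabilities are the counts divided by 129.
Repeatedly combine the two least-probable nodes; the expected code length is the sum of the merged weights.
merge 7/129 + 26/129 → 11/43
merge 11/43 + 41/129 → 74/129
merge 55/129 + 74/129 → 1
L = 11/43 + 74/129 + 1 = 236/129 ≈ 1.829 bits/symbol.

1.829 bits/symbol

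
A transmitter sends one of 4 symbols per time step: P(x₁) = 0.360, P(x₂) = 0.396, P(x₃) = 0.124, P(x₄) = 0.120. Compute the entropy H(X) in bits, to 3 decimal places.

1.800 bits

H = −Σ pᵢ log₂ pᵢ.
−0.360·log₂(0.360) = 0.5306
−0.396·log₂(0.396) = 0.5292
−0.124·log₂(0.124) = 0.3734
−0.120·log₂(0.120) = 0.3671
Sum ≈ 1.8003 → 1.800 bits.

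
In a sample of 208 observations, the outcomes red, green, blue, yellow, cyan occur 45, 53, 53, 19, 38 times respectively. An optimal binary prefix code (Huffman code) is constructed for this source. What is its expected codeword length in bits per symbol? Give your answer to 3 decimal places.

Probabilities are the counts divided by 208.
Repeatedly combine the two least-probable nodes; the expected code length is the sum of the merged weights.
merge 19/208 + 19/104 → 57/208
merge 45/208 + 53/208 → 49/104
merge 53/208 + 57/208 → 55/104
merge 49/104 + 55/104 → 1
L = 57/208 + 49/104 + 55/104 + 1 = 473/208 ≈ 2.274 bits/symbol.

2.274 bits/symbol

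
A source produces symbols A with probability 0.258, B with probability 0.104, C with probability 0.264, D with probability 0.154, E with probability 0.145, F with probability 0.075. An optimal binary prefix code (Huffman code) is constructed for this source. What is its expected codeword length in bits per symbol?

Repeatedly combine the two least-probable nodes; the expected code length is the sum of the merged weights.
merge 3/40 + 13/125 → 179/1000
merge 29/200 + 77/500 → 299/1000
merge 179/1000 + 129/500 → 437/1000
merge 33/125 + 299/1000 → 563/1000
merge 437/1000 + 563/1000 → 1
L = 179/1000 + 299/1000 + 437/1000 + 563/1000 + 1 = 1239/500 = 2.478 bits/symbol.

2.478 bits/symbol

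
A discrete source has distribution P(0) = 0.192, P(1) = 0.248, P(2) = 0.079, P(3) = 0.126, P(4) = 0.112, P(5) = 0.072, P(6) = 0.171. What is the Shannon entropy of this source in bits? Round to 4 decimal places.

2.6846 bits

H = −Σ pᵢ log₂ pᵢ.
−0.192·log₂(0.192) = 0.4571
−0.248·log₂(0.248) = 0.4989
−0.079·log₂(0.079) = 0.2893
−0.126·log₂(0.126) = 0.3766
−0.112·log₂(0.112) = 0.3537
−0.072·log₂(0.072) = 0.2733
−0.171·log₂(0.171) = 0.4357
Sum ≈ 2.6846 → 2.6846 bits.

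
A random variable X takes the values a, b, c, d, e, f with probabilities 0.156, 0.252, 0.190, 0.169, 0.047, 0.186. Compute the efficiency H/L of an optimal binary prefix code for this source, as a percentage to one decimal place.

96.4%

Entropy H = −Σ p log₂ p ≈ 2.4666 bits.
Huffman merges: 47/1000+39/250→203/1000; 169/1000+93/500→71/200; 19/100+203/1000→393/1000; 63/250+71/200→607/1000; 393/1000+607/1000→1. L = 1279/500 ≈ 2.5580.
Efficiency = H/L = 2.4666/2.5580 = 96.4%.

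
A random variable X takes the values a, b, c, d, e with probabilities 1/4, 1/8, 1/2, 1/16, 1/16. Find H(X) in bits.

Each probability is a power of 1/2, so log₂(1/p) is an integer.
H = Σ p·log₂(1/p) = 1/4·2 + 1/8·3 + 1/2·1 + 1/16·4 + 1/16·4 = 1.875 bits.

1.875 bits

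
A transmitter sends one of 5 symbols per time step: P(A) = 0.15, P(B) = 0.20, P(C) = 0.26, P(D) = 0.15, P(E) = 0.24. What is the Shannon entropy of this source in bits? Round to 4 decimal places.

2.2849 bits

H = −Σ pᵢ log₂ pᵢ.
−0.15·log₂(0.15) = 0.4105
−0.20·log₂(0.20) = 0.4644
−0.26·log₂(0.26) = 0.5053
−0.15·log₂(0.15) = 0.4105
−0.24·log₂(0.24) = 0.4941
Sum ≈ 2.2849 → 2.2849 bits.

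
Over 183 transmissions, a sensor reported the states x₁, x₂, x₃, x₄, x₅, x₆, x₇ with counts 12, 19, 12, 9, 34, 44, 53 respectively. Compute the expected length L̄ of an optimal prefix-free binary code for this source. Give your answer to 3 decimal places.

2.568 bits/symbol

Probabilities are the counts divided by 183.
Repeatedly combine the two least-probable nodes; the expected code length is the sum of the merged weights.
merge 3/61 + 4/61 → 7/61
merge 4/61 + 19/183 → 31/183
merge 7/61 + 31/183 → 52/183
merge 34/183 + 44/183 → 26/61
merge 52/183 + 53/183 → 35/61
merge 26/61 + 35/61 → 1
L = 7/61 + 31/183 + 52/183 + 26/61 + 35/61 + 1 = 470/183 ≈ 2.568 bits/symbol.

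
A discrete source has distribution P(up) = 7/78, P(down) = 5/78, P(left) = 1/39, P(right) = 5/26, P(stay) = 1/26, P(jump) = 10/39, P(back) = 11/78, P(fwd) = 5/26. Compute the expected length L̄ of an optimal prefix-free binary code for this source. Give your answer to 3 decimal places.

Repeatedly combine the two least-probable nodes; the expected code length is the sum of the merged weights.
merge 1/39 + 1/26 → 5/78
merge 5/78 + 5/78 → 5/39
merge 7/78 + 5/39 → 17/78
merge 11/78 + 5/26 → 1/3
merge 5/26 + 17/78 → 16/39
merge 10/39 + 1/3 → 23/39
merge 16/39 + 23/39 → 1
L = 5/78 + 5/39 + 17/78 + 1/3 + 16/39 + 23/39 + 1 = 107/39 ≈ 2.744 bits/symbol.

2.744 bits/symbol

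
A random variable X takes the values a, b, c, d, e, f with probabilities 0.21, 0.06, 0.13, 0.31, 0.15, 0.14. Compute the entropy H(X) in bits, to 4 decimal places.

H = −Σ pᵢ log₂ pᵢ.
−0.21·log₂(0.21) = 0.4728
−0.06·log₂(0.06) = 0.2435
−0.13·log₂(0.13) = 0.3826
−0.31·log₂(0.31) = 0.5238
−0.15·log₂(0.15) = 0.4105
−0.14·log₂(0.14) = 0.3971
Sum ≈ 2.4305 → 2.4305 bits.

2.4305 bits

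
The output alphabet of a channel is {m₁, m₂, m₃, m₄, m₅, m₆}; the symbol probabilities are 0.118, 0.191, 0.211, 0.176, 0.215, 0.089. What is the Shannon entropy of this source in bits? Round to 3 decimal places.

2.522 bits

H = −Σ pᵢ log₂ pᵢ.
−0.118·log₂(0.118) = 0.3638
−0.191·log₂(0.191) = 0.4562
−0.211·log₂(0.211) = 0.4736
−0.176·log₂(0.176) = 0.4411
−0.215·log₂(0.215) = 0.4768
−0.089·log₂(0.089) = 0.3106
Sum ≈ 2.5221 → 2.522 bits.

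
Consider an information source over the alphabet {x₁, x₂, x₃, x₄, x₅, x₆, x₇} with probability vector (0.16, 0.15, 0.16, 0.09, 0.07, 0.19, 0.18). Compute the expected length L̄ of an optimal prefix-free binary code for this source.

Repeatedly combine the two least-probable nodes; the expected code length is the sum of the merged weights.
merge 7/100 + 9/100 → 4/25
merge 3/20 + 4/25 → 31/100
merge 4/25 + 4/25 → 8/25
merge 9/50 + 19/100 → 37/100
merge 31/100 + 8/25 → 63/100
merge 37/100 + 63/100 → 1
L = 4/25 + 31/100 + 8/25 + 37/100 + 63/100 + 1 = 279/100 = 2.79 bits/symbol.

2.79 bits/symbol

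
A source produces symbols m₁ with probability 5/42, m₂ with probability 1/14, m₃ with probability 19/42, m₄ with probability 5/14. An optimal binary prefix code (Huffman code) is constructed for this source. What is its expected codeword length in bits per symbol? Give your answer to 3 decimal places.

Repeatedly combine the two least-probable nodes; the expected code length is the sum of the merged weights.
merge 1/14 + 5/42 → 4/21
merge 4/21 + 5/14 → 23/42
merge 19/42 + 23/42 → 1
L = 4/21 + 23/42 + 1 = 73/42 ≈ 1.738 bits/symbol.

1.738 bits/symbol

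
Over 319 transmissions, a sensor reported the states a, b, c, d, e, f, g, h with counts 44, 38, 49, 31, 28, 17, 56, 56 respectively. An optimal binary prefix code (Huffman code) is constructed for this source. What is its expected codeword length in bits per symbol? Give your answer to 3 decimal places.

Probabilities are the counts divided by 319.
Repeatedly combine the two least-probable nodes; the expected code length is the sum of the merged weights.
merge 17/319 + 28/319 → 45/319
merge 31/319 + 38/319 → 69/319
merge 4/29 + 45/319 → 89/319
merge 49/319 + 56/319 → 105/319
merge 56/319 + 69/319 → 125/319
merge 89/319 + 105/319 → 194/319
merge 125/319 + 194/319 → 1
L = 45/319 + 69/319 + 89/319 + 105/319 + 125/319 + 194/319 + 1 = 86/29 ≈ 2.966 bits/symbol.

2.966 bits/symbol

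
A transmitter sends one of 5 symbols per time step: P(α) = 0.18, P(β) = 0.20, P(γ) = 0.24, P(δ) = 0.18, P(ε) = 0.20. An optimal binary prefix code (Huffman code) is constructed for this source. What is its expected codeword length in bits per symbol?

2.36 bits/symbol

Repeatedly combine the two least-probable nodes; the expected code length is the sum of the merged weights.
merge 9/50 + 9/50 → 9/25
merge 1/5 + 1/5 → 2/5
merge 6/25 + 9/25 → 3/5
merge 2/5 + 3/5 → 1
L = 9/25 + 2/5 + 3/5 + 1 = 59/25 = 2.36 bits/symbol.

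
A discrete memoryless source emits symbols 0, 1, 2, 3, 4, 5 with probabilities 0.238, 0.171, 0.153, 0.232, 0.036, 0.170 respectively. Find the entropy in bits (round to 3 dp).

H = −Σ pᵢ log₂ pᵢ.
−0.238·log₂(0.238) = 0.4929
−0.171·log₂(0.171) = 0.4357
−0.153·log₂(0.153) = 0.4144
−0.232·log₂(0.232) = 0.4890
−0.036·log₂(0.036) = 0.1727
−0.170·log₂(0.170) = 0.4346
Sum ≈ 2.4392 → 2.439 bits.

2.439 bits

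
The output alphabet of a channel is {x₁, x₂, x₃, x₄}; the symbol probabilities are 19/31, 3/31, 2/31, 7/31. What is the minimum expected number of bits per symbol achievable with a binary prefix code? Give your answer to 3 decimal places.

1.548 bits/symbol

Repeatedly combine the two least-probable nodes; the expected code length is the sum of the merged weights.
merge 2/31 + 3/31 → 5/31
merge 5/31 + 7/31 → 12/31
merge 12/31 + 19/31 → 1
L = 5/31 + 12/31 + 1 = 48/31 ≈ 1.548 bits/symbol.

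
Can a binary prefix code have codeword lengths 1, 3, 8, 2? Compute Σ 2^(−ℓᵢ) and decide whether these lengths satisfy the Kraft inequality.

With common denominator 2^8 = 256: Σ 2^(−ℓᵢ) = 128/256 + 32/256 + 1/256 + 64/256 = 225/256 = 0.87890625.
Kraft's inequality requires Σ ≤ 1; here Σ = 0.87890625 ≤ 1, so such a prefix code exists.

0.87890625; yes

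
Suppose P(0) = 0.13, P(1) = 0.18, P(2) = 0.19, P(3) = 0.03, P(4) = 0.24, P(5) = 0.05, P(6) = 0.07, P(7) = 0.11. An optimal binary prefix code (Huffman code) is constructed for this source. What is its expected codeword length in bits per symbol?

Repeatedly combine the two least-probable nodes; the expected code length is the sum of the merged weights.
merge 3/100 + 1/20 → 2/25
merge 7/100 + 2/25 → 3/20
merge 11/100 + 13/100 → 6/25
merge 3/20 + 9/50 → 33/100
merge 19/100 + 6/25 → 43/100
merge 6/25 + 33/100 → 57/100
merge 43/100 + 57/100 → 1
L = 2/25 + 3/20 + 6/25 + 33/100 + 43/100 + 57/100 + 1 = 14/5 = 2.8 bits/symbol.

2.8 bits/symbol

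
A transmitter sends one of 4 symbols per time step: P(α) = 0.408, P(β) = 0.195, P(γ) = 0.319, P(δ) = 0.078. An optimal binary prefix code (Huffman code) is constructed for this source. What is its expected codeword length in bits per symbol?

1.865 bits/symbol

Repeatedly combine the two least-probable nodes; the expected code length is the sum of the merged weights.
merge 39/500 + 39/200 → 273/1000
merge 273/1000 + 319/1000 → 74/125
merge 51/125 + 74/125 → 1
L = 273/1000 + 74/125 + 1 = 373/200 = 1.865 bits/symbol.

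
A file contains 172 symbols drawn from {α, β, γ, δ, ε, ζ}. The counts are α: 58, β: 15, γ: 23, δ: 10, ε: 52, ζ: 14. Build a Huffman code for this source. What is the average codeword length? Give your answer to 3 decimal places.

Probabilities are the counts divided by 172.
Repeatedly combine the two least-probable nodes; the expected code length is the sum of the merged weights.
merge 5/86 + 7/86 → 6/43
merge 15/172 + 23/172 → 19/86
merge 6/43 + 19/86 → 31/86
merge 13/43 + 29/86 → 55/86
merge 31/86 + 55/86 → 1
L = 6/43 + 19/86 + 31/86 + 55/86 + 1 = 203/86 ≈ 2.360 bits/symbol.

2.360 bits/symbol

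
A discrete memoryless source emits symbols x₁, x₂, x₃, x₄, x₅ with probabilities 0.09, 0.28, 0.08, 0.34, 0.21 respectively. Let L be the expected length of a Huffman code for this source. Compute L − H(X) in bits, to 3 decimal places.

Entropy H = −Σ p log₂ p ≈ 2.1204 bits.
Huffman merges: 2/25+9/100→17/100; 17/100+21/100→19/50; 7/25+17/50→31/50; 19/50+31/50→1. L = 217/100 ≈ 2.1700.
L − H = 2.1700 − 2.1204 = 0.050 bits.

0.050 bits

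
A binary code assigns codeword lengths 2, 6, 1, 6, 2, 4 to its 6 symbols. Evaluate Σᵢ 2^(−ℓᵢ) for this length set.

1.09375

With common denominator 2^6 = 64: Σ 2^(−ℓᵢ) = 16/64 + 1/64 + 32/64 + 1/64 + 16/64 + 4/64 = 70/64 = 1.09375.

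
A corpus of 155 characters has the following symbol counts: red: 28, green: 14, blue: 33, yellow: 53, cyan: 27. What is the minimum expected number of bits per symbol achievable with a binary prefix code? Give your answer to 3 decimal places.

2.265 bits/symbol

Probabilities are the counts divided by 155.
Repeatedly combine the two least-probable nodes; the expected code length is the sum of the merged weights.
merge 14/155 + 27/155 → 41/155
merge 28/155 + 33/155 → 61/155
merge 41/155 + 53/155 → 94/155
merge 61/155 + 94/155 → 1
L = 41/155 + 61/155 + 94/155 + 1 = 351/155 ≈ 2.265 bits/symbol.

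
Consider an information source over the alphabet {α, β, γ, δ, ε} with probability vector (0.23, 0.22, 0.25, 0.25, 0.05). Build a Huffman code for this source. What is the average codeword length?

Repeatedly combine the two least-probable nodes; the expected code length is the sum of the merged weights.
merge 1/20 + 11/50 → 27/100
merge 23/100 + 1/4 → 12/25
merge 1/4 + 27/100 → 13/25
merge 12/25 + 13/25 → 1
L = 27/100 + 12/25 + 13/25 + 1 = 227/100 = 2.27 bits/symbol.

2.27 bits/symbol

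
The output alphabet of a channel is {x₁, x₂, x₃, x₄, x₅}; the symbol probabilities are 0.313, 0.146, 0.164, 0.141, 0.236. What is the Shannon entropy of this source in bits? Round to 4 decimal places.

H = −Σ pᵢ log₂ pᵢ.
−0.313·log₂(0.313) = 0.5245
−0.146·log₂(0.146) = 0.4053
−0.164·log₂(0.164) = 0.4278
−0.141·log₂(0.141) = 0.3985
−0.236·log₂(0.236) = 0.4916
Sum ≈ 2.2477 → 2.2477 bits.

2.2477 bits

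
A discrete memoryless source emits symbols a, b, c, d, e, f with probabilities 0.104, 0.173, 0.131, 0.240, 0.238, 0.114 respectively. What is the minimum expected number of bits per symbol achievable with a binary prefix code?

2.522 bits/symbol

Repeatedly combine the two least-probable nodes; the expected code length is the sum of the merged weights.
merge 13/125 + 57/500 → 109/500
merge 131/1000 + 173/1000 → 38/125
merge 109/500 + 119/500 → 57/125
merge 6/25 + 38/125 → 68/125
merge 57/125 + 68/125 → 1
L = 109/500 + 38/125 + 57/125 + 68/125 + 1 = 1261/500 = 2.522 bits/symbol.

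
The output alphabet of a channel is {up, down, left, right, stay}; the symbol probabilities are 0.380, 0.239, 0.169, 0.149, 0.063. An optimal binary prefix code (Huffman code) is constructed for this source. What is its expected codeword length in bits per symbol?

Repeatedly combine the two least-probable nodes; the expected code length is the sum of the merged weights.
merge 63/1000 + 149/1000 → 53/250
merge 169/1000 + 53/250 → 381/1000
merge 239/1000 + 19/50 → 619/1000
merge 381/1000 + 619/1000 → 1
L = 53/250 + 381/1000 + 619/1000 + 1 = 553/250 = 2.212 bits/symbol.

2.212 bits/symbol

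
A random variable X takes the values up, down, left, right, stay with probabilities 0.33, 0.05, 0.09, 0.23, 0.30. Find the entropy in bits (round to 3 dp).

2.065 bits

H = −Σ pᵢ log₂ pᵢ.
−0.33·log₂(0.33) = 0.5278
−0.05·log₂(0.05) = 0.2161
−0.09·log₂(0.09) = 0.3127
−0.23·log₂(0.23) = 0.4877
−0.30·log₂(0.30) = 0.5211
Sum ≈ 2.0653 → 2.065 bits.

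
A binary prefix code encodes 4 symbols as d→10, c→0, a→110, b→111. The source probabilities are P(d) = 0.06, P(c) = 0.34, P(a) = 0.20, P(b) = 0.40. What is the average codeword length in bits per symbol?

2.26 bits/symbol

L̄ = Σ pᵢ·ℓᵢ = 0.06·2 + 0.34·1 + 0.20·3 + 0.40·3 = 2.26 bits/symbol.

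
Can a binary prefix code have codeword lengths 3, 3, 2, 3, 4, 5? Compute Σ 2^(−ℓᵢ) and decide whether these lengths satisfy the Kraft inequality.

With common denominator 2^5 = 32: Σ 2^(−ℓᵢ) = 4/32 + 4/32 + 8/32 + 4/32 + 2/32 + 1/32 = 23/32 = 0.71875.
Kraft's inequality requires Σ ≤ 1; here Σ = 0.71875 ≤ 1, so such a prefix code exists.

0.71875; yes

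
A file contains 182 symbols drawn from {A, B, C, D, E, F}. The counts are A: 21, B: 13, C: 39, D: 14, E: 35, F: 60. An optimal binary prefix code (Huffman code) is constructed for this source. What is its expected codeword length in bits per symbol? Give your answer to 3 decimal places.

Probabilities are the counts divided by 182.
Repeatedly combine the two least-probable nodes; the expected code length is the sum of the merged weights.
merge 1/14 + 1/13 → 27/182
merge 3/26 + 27/182 → 24/91
merge 5/26 + 3/14 → 37/91
merge 24/91 + 30/91 → 54/91
merge 37/91 + 54/91 → 1
L = 27/182 + 24/91 + 37/91 + 54/91 + 1 = 439/182 ≈ 2.412 bits/symbol.

2.412 bits/symbol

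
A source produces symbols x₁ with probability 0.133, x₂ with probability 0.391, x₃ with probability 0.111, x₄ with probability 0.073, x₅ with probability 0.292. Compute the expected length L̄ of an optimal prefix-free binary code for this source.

Repeatedly combine the two least-probable nodes; the expected code length is the sum of the merged weights.
merge 73/1000 + 111/1000 → 23/125
merge 133/1000 + 23/125 → 317/1000
merge 73/250 + 317/1000 → 609/1000
merge 391/1000 + 609/1000 → 1
L = 23/125 + 317/1000 + 609/1000 + 1 = 211/100 = 2.11 bits/symbol.

2.11 bits/symbol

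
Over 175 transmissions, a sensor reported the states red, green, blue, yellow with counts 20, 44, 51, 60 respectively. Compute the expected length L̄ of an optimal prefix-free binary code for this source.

2 bits/symbol

Probabilities are the counts divided by 175.
Repeatedly combine the two least-probable nodes; the expected code length is the sum of the merged weights.
merge 4/35 + 44/175 → 64/175
merge 51/175 + 12/35 → 111/175
merge 64/175 + 111/175 → 1
L = 64/175 + 111/175 + 1 = 2 bits/symbol.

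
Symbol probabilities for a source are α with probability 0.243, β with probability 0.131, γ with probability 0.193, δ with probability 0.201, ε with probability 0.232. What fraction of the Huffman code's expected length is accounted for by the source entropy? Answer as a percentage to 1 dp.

Entropy H = −Σ p log₂ p ≈ 2.2924 bits.
Huffman merges: 131/1000+193/1000→81/250; 201/1000+29/125→433/1000; 243/1000+81/250→567/1000; 433/1000+567/1000→1. L = 581/250 ≈ 2.3240.
Efficiency = H/L = 2.2924/2.3240 = 98.6%.

98.6%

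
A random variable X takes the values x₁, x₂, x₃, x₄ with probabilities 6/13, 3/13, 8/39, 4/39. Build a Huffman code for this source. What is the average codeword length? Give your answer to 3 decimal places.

1.846 bits/symbol

Repeatedly combine the two least-probable nodes; the expected code length is the sum of the merged weights.
merge 4/39 + 8/39 → 4/13
merge 3/13 + 4/13 → 7/13
merge 6/13 + 7/13 → 1
L = 4/13 + 7/13 + 1 = 24/13 ≈ 1.846 bits/symbol.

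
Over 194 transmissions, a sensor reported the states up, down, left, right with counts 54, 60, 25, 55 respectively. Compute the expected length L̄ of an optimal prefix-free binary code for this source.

Probabilities are the counts divided by 194.
Repeatedly combine the two least-probable nodes; the expected code length is the sum of the merged weights.
merge 25/194 + 27/97 → 79/194
merge 55/194 + 30/97 → 115/194
merge 79/194 + 115/194 → 1
L = 79/194 + 115/194 + 1 = 2 bits/symbol.

2 bits/symbol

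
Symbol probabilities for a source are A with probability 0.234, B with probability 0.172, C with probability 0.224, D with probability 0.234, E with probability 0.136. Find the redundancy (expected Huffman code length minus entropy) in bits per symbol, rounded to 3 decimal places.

Entropy H = −Σ p log₂ p ≈ 2.2924 bits.
Huffman merges: 17/125+43/250→77/250; 28/125+117/500→229/500; 117/500+77/250→271/500; 229/500+271/500→1. L = 577/250 ≈ 2.3080.
L − H = 2.3080 − 2.2924 = 0.016 bits.

0.016 bits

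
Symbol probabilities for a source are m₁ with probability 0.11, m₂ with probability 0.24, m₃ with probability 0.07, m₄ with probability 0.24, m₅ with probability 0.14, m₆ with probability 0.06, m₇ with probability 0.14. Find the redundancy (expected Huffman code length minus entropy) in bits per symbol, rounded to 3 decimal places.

0.005 bits

Entropy H = −Σ p log₂ p ≈ 2.6449 bits.
Huffman merges: 3/50+7/100→13/100; 11/100+13/100→6/25; 7/50+7/50→7/25; 6/25+6/25→12/25; 6/25+7/25→13/25; 12/25+13/25→1. L = 53/20 ≈ 2.6500.
L − H = 2.6500 − 2.6449 = 0.005 bits.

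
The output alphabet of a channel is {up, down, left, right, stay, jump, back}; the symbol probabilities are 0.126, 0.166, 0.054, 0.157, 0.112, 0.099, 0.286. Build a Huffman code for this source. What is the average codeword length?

Repeatedly combine the two least-probable nodes; the expected code length is the sum of the merged weights.
merge 27/500 + 99/1000 → 153/1000
merge 14/125 + 63/500 → 119/500
merge 153/1000 + 157/1000 → 31/100
merge 83/500 + 119/500 → 101/250
merge 143/500 + 31/100 → 149/250
merge 101/250 + 149/250 → 1
L = 153/1000 + 119/500 + 31/100 + 101/250 + 149/250 + 1 = 2701/1000 = 2.701 bits/symbol.

2.701 bits/symbol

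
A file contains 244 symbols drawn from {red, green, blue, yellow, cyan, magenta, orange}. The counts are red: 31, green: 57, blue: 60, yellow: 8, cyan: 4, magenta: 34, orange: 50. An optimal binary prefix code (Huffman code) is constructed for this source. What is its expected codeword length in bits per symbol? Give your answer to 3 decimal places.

Probabilities are the counts divided by 244.
Repeatedly combine the two least-probable nodes; the expected code length is the sum of the merged weights.
merge 1/61 + 2/61 → 3/61
merge 3/61 + 31/244 → 43/244
merge 17/122 + 43/244 → 77/244
merge 25/122 + 57/244 → 107/244
merge 15/61 + 77/244 → 137/244
merge 107/244 + 137/244 → 1
L = 3/61 + 43/244 + 77/244 + 107/244 + 137/244 + 1 = 155/61 ≈ 2.541 bits/symbol.

2.541 bits/symbol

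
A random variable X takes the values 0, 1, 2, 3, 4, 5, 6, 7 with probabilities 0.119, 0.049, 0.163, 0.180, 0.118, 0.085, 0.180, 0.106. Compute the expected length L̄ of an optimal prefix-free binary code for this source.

Repeatedly combine the two least-probable nodes; the expected code length is the sum of the merged weights.
merge 49/1000 + 17/200 → 67/500
merge 53/500 + 59/500 → 28/125
merge 119/1000 + 67/500 → 253/1000
merge 163/1000 + 9/50 → 343/1000
merge 9/50 + 28/125 → 101/250
merge 253/1000 + 343/1000 → 149/250
merge 101/250 + 149/250 → 1
L = 67/500 + 28/125 + 253/1000 + 343/1000 + 101/250 + 149/250 + 1 = 1477/500 = 2.954 bits/symbol.

2.954 bits/symbol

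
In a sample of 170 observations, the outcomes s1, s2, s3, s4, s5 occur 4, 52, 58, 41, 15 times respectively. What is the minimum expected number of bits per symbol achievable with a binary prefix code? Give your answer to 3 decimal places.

Probabilities are the counts divided by 170.
Repeatedly combine the two least-probable nodes; the expected code length is the sum of the merged weights.
merge 2/85 + 3/34 → 19/170
merge 19/170 + 41/170 → 6/17
merge 26/85 + 29/85 → 11/17
merge 6/17 + 11/17 → 1
L = 19/170 + 6/17 + 11/17 + 1 = 359/170 ≈ 2.112 bits/symbol.

2.112 bits/symbol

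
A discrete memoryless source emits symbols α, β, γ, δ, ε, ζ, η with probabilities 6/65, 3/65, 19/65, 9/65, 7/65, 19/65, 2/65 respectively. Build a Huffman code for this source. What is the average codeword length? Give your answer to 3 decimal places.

Repeatedly combine the two least-probable nodes; the expected code length is the sum of the merged weights.
merge 2/65 + 3/65 → 1/13
merge 1/13 + 6/65 → 11/65
merge 7/65 + 9/65 → 16/65
merge 11/65 + 16/65 → 27/65
merge 19/65 + 19/65 → 38/65
merge 27/65 + 38/65 → 1
L = 1/13 + 11/65 + 16/65 + 27/65 + 38/65 + 1 = 162/65 ≈ 2.492 bits/symbol.

2.492 bits/symbol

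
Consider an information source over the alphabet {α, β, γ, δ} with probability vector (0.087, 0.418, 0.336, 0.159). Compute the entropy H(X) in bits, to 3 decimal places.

H = −Σ pᵢ log₂ pᵢ.
−0.087·log₂(0.087) = 0.3065
−0.418·log₂(0.418) = 0.5260
−0.336·log₂(0.336) = 0.5287
−0.159·log₂(0.159) = 0.4218
Sum ≈ 1.7830 → 1.783 bits.

1.783 bits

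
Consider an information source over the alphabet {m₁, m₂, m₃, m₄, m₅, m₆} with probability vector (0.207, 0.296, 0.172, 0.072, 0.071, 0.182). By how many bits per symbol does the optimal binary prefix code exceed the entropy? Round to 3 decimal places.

0.039 bits

Entropy H = −Σ p log₂ p ≈ 2.4186 bits.
Huffman merges: 71/1000+9/125→143/1000; 143/1000+43/250→63/200; 91/500+207/1000→389/1000; 37/125+63/200→611/1000; 389/1000+611/1000→1. L = 1229/500 ≈ 2.4580.
L − H = 2.4580 − 2.4186 = 0.039 bits.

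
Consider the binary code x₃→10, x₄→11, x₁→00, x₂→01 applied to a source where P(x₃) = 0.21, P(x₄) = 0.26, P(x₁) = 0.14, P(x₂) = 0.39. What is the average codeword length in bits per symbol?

2 bits/symbol

L̄ = Σ pᵢ·ℓᵢ = 0.21·2 + 0.26·2 + 0.14·2 + 0.39·2 = 2 bits/symbol.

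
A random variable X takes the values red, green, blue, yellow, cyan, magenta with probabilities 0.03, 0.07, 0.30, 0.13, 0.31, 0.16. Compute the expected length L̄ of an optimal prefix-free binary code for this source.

Repeatedly combine the two least-probable nodes; the expected code length is the sum of the merged weights.
merge 3/100 + 7/100 → 1/10
merge 1/10 + 13/100 → 23/100
merge 4/25 + 23/100 → 39/100
merge 3/10 + 31/100 → 61/100
merge 39/100 + 61/100 → 1
L = 1/10 + 23/100 + 39/100 + 61/100 + 1 = 233/100 = 2.33 bits/symbol.

2.33 bits/symbol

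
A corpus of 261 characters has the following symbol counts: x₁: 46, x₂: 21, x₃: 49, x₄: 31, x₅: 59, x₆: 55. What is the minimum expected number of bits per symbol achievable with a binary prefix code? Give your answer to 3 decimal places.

Probabilities are the counts divided by 261.
Repeatedly combine the two least-probable nodes; the expected code length is the sum of the merged weights.
merge 7/87 + 31/261 → 52/261
merge 46/261 + 49/261 → 95/261
merge 52/261 + 55/261 → 107/261
merge 59/261 + 95/261 → 154/261
merge 107/261 + 154/261 → 1
L = 52/261 + 95/261 + 107/261 + 154/261 + 1 = 223/87 ≈ 2.563 bits/symbol.

2.563 bits/symbol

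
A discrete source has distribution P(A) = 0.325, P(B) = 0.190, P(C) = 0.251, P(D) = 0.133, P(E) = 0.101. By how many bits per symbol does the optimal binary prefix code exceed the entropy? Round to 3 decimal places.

Entropy H = −Σ p log₂ p ≈ 2.2039 bits.
Huffman merges: 101/1000+133/1000→117/500; 19/100+117/500→53/125; 251/1000+13/40→72/125; 53/125+72/125→1. L = 1117/500 ≈ 2.2340.
L − H = 2.2340 − 2.2039 = 0.030 bits.

0.030 bits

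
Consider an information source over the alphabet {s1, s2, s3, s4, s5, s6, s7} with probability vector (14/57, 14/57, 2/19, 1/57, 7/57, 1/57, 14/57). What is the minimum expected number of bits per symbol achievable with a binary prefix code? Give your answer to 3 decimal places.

2.439 bits/symbol

Repeatedly combine the two least-probable nodes; the expected code length is the sum of the merged weights.
merge 1/57 + 1/57 → 2/57
merge 2/57 + 2/19 → 8/57
merge 7/57 + 8/57 → 5/19
merge 14/57 + 14/57 → 28/57
merge 14/57 + 5/19 → 29/57
merge 28/57 + 29/57 → 1
L = 2/57 + 8/57 + 5/19 + 28/57 + 29/57 + 1 = 139/57 ≈ 2.439 bits/symbol.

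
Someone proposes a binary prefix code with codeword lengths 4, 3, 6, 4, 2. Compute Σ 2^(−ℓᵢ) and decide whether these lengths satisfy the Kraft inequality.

With common denominator 2^6 = 64: Σ 2^(−ℓᵢ) = 4/64 + 8/64 + 1/64 + 4/64 + 16/64 = 33/64 = 0.515625.
Kraft's inequality requires Σ ≤ 1; here Σ = 0.515625 ≤ 1, so such a prefix code exists.

0.515625; yes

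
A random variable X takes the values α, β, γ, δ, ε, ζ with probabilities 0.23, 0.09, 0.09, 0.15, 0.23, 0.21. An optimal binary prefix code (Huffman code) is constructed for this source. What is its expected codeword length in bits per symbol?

Repeatedly combine the two least-probable nodes; the expected code length is the sum of the merged weights.
merge 9/100 + 9/100 → 9/50
merge 3/20 + 9/50 → 33/100
merge 21/100 + 23/100 → 11/25
merge 23/100 + 33/100 → 14/25
merge 11/25 + 14/25 → 1
L = 9/50 + 33/100 + 11/25 + 14/25 + 1 = 251/100 = 2.51 bits/symbol.

2.51 bits/symbol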